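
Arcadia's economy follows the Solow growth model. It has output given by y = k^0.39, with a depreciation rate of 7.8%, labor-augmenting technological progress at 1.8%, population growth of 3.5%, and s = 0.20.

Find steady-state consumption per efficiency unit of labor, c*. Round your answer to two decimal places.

c* = 1.05

Steady state requires s·f(k) = (n + g + δ)·k, i.e. s·k^α = (n + g + δ)·k.
Dividing both sides by k: k^(1−α) = s / (n + g + δ).
k^0.61 = 0.20 / (0.035 + 0.018 + 0.078) = 0.20 / 0.131 = 1.5267
k* = 1.5267^(1/0.61) ≈ 2.0009
y* = (k*)^α = 2.0009^0.39 ≈ 1.3106
c* = (1 − s)·y* = (1 − 0.20) × 1.3106 ≈ 1.0485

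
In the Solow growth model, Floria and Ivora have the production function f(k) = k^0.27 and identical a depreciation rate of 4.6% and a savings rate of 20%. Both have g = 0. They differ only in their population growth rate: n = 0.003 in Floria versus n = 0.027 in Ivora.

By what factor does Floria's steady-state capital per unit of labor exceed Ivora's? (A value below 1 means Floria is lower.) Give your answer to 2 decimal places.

Steady-state k* = [s/(n + δ)]^(1/(1−α)), so the ratio is [ (s_F/(n + δ)_F) / (s_I/(n + δ)_I) ]^1.3699.
s_F/(n + δ)_F = 0.20/0.049 = 4.0816; s_I/(n + δ)_I = 0.20/0.073 = 2.7397.
Ratio = (4.0816/2.7397)^1.3699 = 1.4898^1.3699 ≈ 1.7265

ratio ≈ 1.73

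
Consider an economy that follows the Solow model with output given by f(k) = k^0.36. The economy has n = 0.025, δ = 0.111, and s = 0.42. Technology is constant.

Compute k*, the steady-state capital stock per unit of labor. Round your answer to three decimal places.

At the steady state, Δk = 0, so s·k^α = (n + δ)·k.
Dividing both sides by k: k^(1−α) = s / (n + δ).
k^0.64 = 0.42 / (0.025 + 0.111) = 0.42 / 0.136 = 3.0882
k* = 3.0882^(1/0.64) ≈ 5.8232

k* ≈ 5.823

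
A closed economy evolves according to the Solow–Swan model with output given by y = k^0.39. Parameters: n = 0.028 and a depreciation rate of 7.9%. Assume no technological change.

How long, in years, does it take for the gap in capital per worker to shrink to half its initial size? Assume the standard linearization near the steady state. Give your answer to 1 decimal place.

about 10.6 years

Near the steady state the convergence rate is λ = (1 − α)(n + δ).
λ = (1 − 0.39) × 0.107 = 0.61 × 0.107 = 0.06527
Half-life = ln 2 / λ = 0.6931 / 0.06527 ≈ 10.62 years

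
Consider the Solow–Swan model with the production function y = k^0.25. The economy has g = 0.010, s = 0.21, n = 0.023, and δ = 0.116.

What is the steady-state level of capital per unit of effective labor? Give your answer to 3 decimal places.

Steady state requires s·f(k) = (n + g + δ)·k, i.e. s·k^α = (n + g + δ)·k.
Rearranging, k^(1−α) = s / (n + g + δ).
k^0.75 = 0.21 / (0.023 + 0.010 + 0.116) = 0.21 / 0.149 = 1.4094
k* = 1.4094^(1/0.75) ≈ 1.5802

k* ≈ 1.580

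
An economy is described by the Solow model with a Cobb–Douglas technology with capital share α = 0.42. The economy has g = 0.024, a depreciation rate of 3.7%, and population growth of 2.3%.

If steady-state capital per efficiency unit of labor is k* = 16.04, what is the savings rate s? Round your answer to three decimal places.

At the steady state, Δk = 0, so s·k^α = (n + g + δ)·k.
So s / (n + g + δ) = (k*)^(1−α) = 16.04^0.58 = 5.0006.
Therefore s = 5.0006 × (n + g + δ) = 5.0006 × 0.084 = 0.4201.

s ≈ 0.420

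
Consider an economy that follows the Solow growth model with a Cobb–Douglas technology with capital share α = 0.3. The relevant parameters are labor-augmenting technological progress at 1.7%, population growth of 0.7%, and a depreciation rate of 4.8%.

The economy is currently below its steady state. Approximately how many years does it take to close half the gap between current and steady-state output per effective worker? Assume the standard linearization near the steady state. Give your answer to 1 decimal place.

about 13.8 years

Near the steady state the convergence rate is λ = (1 − α)(n + g + δ).
λ = (1 − 0.3) × 0.072 = 0.7 × 0.072 = 0.0504
Half-life = ln 2 / λ = 0.6931 / 0.0504 ≈ 13.75 years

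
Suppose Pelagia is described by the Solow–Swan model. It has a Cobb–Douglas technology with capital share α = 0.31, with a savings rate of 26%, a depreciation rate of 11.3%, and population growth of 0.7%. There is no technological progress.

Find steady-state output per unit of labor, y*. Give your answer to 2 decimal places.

In steady state, investment equals break-even investment: s·k^α = (n + δ)·k.
Dividing both sides by k: k^(1−α) = s / (n + δ).
k^0.69 = 0.26 / (0.007 + 0.113) = 0.26 / 0.120 = 2.1667
k* = 2.1667^(1/0.69) ≈ 3.0667
y* = (k*)^α = 3.0667^0.31 ≈ 1.4154

y* = 1.42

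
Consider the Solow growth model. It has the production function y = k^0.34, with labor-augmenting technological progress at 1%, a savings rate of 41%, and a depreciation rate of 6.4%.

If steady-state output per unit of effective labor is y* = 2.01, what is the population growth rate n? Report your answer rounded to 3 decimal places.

n ≈ 0.032

Steady state requires s·f(k) = (n + g + δ)·k, i.e. s·k^α = (n + g + δ)·k.
Since y* = [s/(n + g + δ)]^(α/(1−α)), we have s/(n + g + δ) = (y*)^((1−α)/α) = 2.01^1.9412 = 3.8776.
Therefore n + g + δ = s / 3.8776 = 0.41 / 3.8776 = 0.1057, so n = 0.1057 − 0.074 = 0.0317.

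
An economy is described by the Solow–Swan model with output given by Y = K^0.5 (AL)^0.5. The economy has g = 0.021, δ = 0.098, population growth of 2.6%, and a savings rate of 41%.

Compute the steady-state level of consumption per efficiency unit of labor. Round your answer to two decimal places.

c* = 1.67

At the steady state, Δk = 0, so s·k^α = (n + g + δ)·k.
Rearranging, k^(1−α) = s / (n + g + δ).
k^0.5 = 0.41 / (0.026 + 0.021 + 0.098) = 0.41 / 0.145 = 2.8276
k* = 2.8276^(1/0.5) ≈ 7.9953
y* = (k*)^α = 7.9953^0.5 ≈ 2.8276
c* = (1 − s)·y* = (1 − 0.41) × 2.8276 ≈ 1.6683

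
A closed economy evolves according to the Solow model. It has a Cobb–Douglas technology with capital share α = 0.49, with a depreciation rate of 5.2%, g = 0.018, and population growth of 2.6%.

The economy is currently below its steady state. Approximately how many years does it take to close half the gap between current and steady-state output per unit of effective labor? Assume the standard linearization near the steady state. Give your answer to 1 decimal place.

Near the steady state the convergence rate is λ = (1 − α)(n + g + δ).
λ = (1 − 0.49) × 0.096 = 0.51 × 0.096 = 0.04896
Half-life = ln 2 / λ = 0.6931 / 0.04896 ≈ 14.16 years

about 14.2 years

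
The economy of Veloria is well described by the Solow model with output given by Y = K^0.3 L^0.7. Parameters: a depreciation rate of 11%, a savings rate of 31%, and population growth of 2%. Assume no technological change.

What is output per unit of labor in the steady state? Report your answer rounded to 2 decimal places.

y* ≈ 1.45

At the steady state, Δk = 0, so s·k^α = (n + δ)·k.
Rearranging, k^(1−α) = s / (n + δ).
k^0.7 = 0.31 / (0.020 + 0.110) = 0.31 / 0.130 = 2.3846
k* = 2.3846^(1/0.7) ≈ 3.4607
y* = (k*)^α = 3.4607^0.3 ≈ 1.4513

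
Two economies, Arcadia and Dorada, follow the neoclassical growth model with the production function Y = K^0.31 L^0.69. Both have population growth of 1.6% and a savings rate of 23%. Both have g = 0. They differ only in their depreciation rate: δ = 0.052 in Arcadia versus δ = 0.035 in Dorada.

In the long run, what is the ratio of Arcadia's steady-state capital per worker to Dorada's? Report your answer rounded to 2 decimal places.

Steady-state k* = [s/(n + δ)]^(1/(1−α)), so the ratio is [ (s_A/(n + δ)_A) / (s_D/(n + δ)_D) ]^1.4493.
s_A/(n + δ)_A = 0.23/0.068 = 3.3824; s_D/(n + δ)_D = 0.23/0.051 = 4.5098.
Ratio = (3.3824/4.5098)^1.4493 = 0.7500^1.4493 ≈ 0.6591

k*_A / k*_D ≈ 0.66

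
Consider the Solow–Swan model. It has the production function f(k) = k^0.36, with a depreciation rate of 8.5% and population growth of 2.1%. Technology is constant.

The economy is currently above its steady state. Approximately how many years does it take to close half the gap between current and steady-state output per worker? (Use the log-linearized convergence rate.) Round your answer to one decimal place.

half-life ≈ 10.2 years

Near the steady state the convergence rate is λ = (1 − α)(n + δ).
λ = (1 − 0.36) × 0.106 = 0.64 × 0.106 = 0.06784
Half-life = ln 2 / λ = 0.6931 / 0.06784 ≈ 10.22 years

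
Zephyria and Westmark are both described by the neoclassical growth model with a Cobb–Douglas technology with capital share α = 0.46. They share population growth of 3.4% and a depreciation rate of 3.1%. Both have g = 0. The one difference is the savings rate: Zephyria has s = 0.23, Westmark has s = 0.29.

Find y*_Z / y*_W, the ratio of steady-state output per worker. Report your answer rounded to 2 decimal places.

Steady-state y* = [s/(n + δ)]^(α/(1−α)), so the ratio is [ (s_Z/(n + δ)_Z) / (s_W/(n + δ)_W) ]^0.8519.
s_Z/(n + δ)_Z = 0.23/0.065 = 3.5385; s_W/(n + δ)_W = 0.29/0.065 = 4.4615.
Ratio = (3.5385/4.4615)^0.8519 = 0.7931^0.8519 ≈ 0.8208

ratio ≈ 0.82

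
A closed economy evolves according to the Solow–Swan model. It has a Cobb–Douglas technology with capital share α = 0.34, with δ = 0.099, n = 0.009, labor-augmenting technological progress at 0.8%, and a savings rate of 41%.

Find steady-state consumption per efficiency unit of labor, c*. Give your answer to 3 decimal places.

c* ≈ 1.131

In steady state, investment equals break-even investment: s·k^α = (n + g + δ)·k.
Dividing both sides by k: k^(1−α) = s / (n + g + δ).
k^0.66 = 0.41 / (0.009 + 0.008 + 0.099) = 0.41 / 0.116 = 3.5345
k* = 3.5345^(1/0.66) ≈ 6.7733
y* = (k*)^α = 6.7733^0.34 ≈ 1.9163
c* = (1 − s)·y* = (1 − 0.41) × 1.9163 ≈ 1.1306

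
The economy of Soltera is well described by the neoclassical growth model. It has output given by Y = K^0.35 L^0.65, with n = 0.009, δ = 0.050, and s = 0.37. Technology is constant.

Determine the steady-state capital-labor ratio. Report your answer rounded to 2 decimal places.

In steady state, investment equals break-even investment: s·k^α = (n + δ)·k.
Rearranging, k^(1−α) = s / (n + δ).
k^0.65 = 0.37 / (0.009 + 0.050) = 0.37 / 0.059 = 6.2712
k* = 6.2712^(1/0.65) ≈ 16.8536

k* = 16.85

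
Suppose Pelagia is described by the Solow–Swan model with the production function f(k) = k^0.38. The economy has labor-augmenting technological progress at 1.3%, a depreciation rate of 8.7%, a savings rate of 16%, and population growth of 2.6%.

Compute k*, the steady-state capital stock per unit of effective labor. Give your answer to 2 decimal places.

k* ≈ 1.47

Steady state requires s·f(k) = (n + g + δ)·k, i.e. s·k^α = (n + g + δ)·k.
Rearranging, k^(1−α) = s / (n + g + δ).
k^0.62 = 0.16 / (0.026 + 0.013 + 0.087) = 0.16 / 0.126 = 1.2698
k* = 1.2698^(1/0.62) ≈ 1.4700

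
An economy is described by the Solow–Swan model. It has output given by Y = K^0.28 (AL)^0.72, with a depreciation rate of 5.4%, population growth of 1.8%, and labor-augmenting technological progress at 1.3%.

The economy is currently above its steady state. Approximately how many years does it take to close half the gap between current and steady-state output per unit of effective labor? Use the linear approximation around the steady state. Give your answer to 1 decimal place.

about 11.3 years

Near the steady state the convergence rate is λ = (1 − α)(n + g + δ).
λ = (1 − 0.28) × 0.085 = 0.72 × 0.085 = 0.0612
Half-life = ln 2 / λ = 0.6931 / 0.0612 ≈ 11.33 years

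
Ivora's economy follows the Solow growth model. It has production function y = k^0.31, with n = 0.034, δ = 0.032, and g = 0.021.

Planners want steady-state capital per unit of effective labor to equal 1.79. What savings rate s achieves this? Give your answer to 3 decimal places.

s ≈ 0.130

At the steady state, Δk = 0, so s·k^α = (n + g + δ)·k.
So s / (n + g + δ) = (k*)^(1−α) = 1.79^0.69 = 1.4944.
Therefore s = 1.4944 × (n + g + δ) = 1.4944 × 0.087 = 0.1300.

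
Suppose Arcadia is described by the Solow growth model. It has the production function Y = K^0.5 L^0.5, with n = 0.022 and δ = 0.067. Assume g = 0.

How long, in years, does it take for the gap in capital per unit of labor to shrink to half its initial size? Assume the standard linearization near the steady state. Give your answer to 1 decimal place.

Near the steady state the convergence rate is λ = (1 − α)(n + δ).
λ = (1 − 0.5) × 0.089 = 0.5 × 0.089 = 0.0445
Half-life = ln 2 / λ = 0.6931 / 0.0445 ≈ 15.58 years

half-life ≈ 15.6 years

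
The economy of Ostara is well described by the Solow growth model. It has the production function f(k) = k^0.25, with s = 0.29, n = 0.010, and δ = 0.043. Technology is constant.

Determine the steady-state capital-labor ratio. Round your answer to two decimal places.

At the steady state, Δk = 0, so s·k^α = (n + δ)·k.
Dividing both sides by k: k^(1−α) = s / (n + δ).
k^0.75 = 0.29 / (0.010 + 0.043) = 0.29 / 0.053 = 5.4717
k* = 5.4717^(1/0.75) ≈ 9.6419

k* = 9.64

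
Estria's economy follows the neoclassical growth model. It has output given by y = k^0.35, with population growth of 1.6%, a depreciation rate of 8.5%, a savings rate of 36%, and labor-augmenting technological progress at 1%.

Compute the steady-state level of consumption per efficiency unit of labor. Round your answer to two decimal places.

c* = 1.21

In steady state, investment equals break-even investment: s·k^α = (n + g + δ)·k.
Rearranging, k^(1−α) = s / (n + g + δ).
k^0.65 = 0.36 / (0.016 + 0.010 + 0.085) = 0.36 / 0.111 = 3.2432
k* = 3.2432^(1/0.65) ≈ 6.1110
y* = (k*)^α = 6.1110^0.35 ≈ 1.8843
c* = (1 − s)·y* = (1 − 0.36) × 1.8843 ≈ 1.2060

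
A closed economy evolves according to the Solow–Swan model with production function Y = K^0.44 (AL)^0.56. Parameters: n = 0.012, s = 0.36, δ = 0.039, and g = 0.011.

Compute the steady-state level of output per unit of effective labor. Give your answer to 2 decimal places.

Steady state requires s·f(k) = (n + g + δ)·k, i.e. s·k^α = (n + g + δ)·k.
Rearranging, k^(1−α) = s / (n + g + δ).
k^0.56 = 0.36 / (0.012 + 0.011 + 0.039) = 0.36 / 0.062 = 5.8065
k* = 5.8065^(1/0.56) ≈ 23.1277
y* = (k*)^α = 23.1277^0.44 ≈ 3.9831

y* ≈ 3.98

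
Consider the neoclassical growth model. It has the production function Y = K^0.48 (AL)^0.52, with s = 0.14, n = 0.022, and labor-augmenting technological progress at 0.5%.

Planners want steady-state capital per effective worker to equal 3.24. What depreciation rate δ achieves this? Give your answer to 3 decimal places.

At the steady state, Δk = 0, so s·k^α = (n + g + δ)·k.
So s / (n + g + δ) = (k*)^(1−α) = 3.24^0.52 = 1.8428.
Therefore n + g + δ = s / 1.8428 = 0.14 / 1.8428 = 0.0760, so δ = 0.0760 − 0.027 = 0.0490.

δ ≈ 0.049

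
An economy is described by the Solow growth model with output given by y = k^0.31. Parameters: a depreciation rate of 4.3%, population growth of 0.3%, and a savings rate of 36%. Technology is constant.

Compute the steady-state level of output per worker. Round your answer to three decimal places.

y* = 2.520

At the steady state, Δk = 0, so s·k^α = (n + δ)·k.
Dividing both sides by k: k^(1−α) = s / (n + δ).
k^0.69 = 0.36 / (0.003 + 0.043) = 0.36 / 0.046 = 7.8261
k* = 7.8261^(1/0.69) ≈ 19.7239
y* = (k*)^α = 19.7239^0.31 ≈ 2.5203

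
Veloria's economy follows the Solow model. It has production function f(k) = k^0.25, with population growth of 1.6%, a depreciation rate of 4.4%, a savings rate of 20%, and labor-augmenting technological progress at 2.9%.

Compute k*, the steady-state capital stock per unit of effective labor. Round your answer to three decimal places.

k* ≈ 2.943

In steady state, investment equals break-even investment: s·k^α = (n + g + δ)·k.
Rearranging, k^(1−α) = s / (n + g + δ).
k^0.75 = 0.20 / (0.016 + 0.029 + 0.044) = 0.20 / 0.089 = 2.2472
k* = 2.2472^(1/0.75) ≈ 2.9434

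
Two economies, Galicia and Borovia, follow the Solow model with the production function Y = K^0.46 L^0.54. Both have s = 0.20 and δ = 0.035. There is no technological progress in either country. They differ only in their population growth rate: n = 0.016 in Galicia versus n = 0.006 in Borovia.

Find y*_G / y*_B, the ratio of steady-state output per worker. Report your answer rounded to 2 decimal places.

Steady-state y* = [s/(n + δ)]^(α/(1−α)), so the ratio is [ (s_G/(n + δ)_G) / (s_B/(n + δ)_B) ]^0.8519.
s_G/(n + δ)_G = 0.20/0.051 = 3.9216; s_B/(n + δ)_B = 0.20/0.041 = 4.8780.
Ratio = (3.9216/4.8780)^0.8519 = 0.8039^0.8519 ≈ 0.8303

y*_G / y*_B ≈ 0.83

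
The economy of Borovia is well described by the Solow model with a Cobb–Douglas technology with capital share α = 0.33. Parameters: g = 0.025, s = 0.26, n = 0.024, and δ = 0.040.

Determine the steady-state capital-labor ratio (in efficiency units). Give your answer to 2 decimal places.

k* ≈ 4.95

At the steady state, Δk = 0, so s·k^α = (n + g + δ)·k.
Dividing both sides by k: k^(1−α) = s / (n + g + δ).
k^0.67 = 0.26 / (0.024 + 0.025 + 0.040) = 0.26 / 0.089 = 2.9213
k* = 2.9213^(1/0.67) ≈ 4.9532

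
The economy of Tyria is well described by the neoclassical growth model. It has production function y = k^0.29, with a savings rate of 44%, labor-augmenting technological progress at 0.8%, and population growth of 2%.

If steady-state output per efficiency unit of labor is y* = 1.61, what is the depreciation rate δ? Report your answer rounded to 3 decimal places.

Steady state requires s·f(k) = (n + g + δ)·k, i.e. s·k^α = (n + g + δ)·k.
Since y* = [s/(n + g + δ)]^(α/(1−α)), we have s/(n + g + δ) = (y*)^((1−α)/α) = 1.61^2.4483 = 3.2090.
Therefore n + g + δ = s / 3.2090 = 0.44 / 3.2090 = 0.1371, so δ = 0.1371 − 0.028 = 0.1091.

δ ≈ 0.109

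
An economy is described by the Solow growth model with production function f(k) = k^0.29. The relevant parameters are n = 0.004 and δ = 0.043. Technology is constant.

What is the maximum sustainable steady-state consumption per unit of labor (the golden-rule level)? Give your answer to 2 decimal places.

c_gold ≈ 1.49

At the golden rule, f'(k) = n + δ, so α·k^(α−1) = n + δ and k_gold = (α/(n + δ))^(1/(1−α)).
k_gold = (0.29/0.047)^(1/0.71) = 6.1702^1.4085 ≈ 12.9759
c_gold = f(k_gold) − (n + δ)·k_gold = 2.1029 − 0.047×12.9759 ≈ 1.4930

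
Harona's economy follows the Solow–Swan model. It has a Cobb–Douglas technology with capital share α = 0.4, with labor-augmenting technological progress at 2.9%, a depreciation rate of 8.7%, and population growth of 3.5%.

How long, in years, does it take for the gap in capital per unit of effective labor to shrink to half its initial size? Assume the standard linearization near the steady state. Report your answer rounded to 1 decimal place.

t_½ ≈ 7.7 years

Near the steady state the convergence rate is λ = (1 − α)(n + g + δ).
λ = (1 − 0.4) × 0.151 = 0.6 × 0.151 = 0.0906
Half-life = ln 2 / λ = 0.6931 / 0.0906 ≈ 7.65 years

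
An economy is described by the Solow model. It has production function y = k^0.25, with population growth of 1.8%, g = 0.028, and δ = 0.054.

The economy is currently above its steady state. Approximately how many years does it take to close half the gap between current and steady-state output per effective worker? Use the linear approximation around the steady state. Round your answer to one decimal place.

about 9.2 years

Near the steady state the convergence rate is λ = (1 − α)(n + g + δ).
λ = (1 − 0.25) × 0.100 = 0.75 × 0.100 = 0.0750
Half-life = ln 2 / λ = 0.6931 / 0.0750 ≈ 9.24 years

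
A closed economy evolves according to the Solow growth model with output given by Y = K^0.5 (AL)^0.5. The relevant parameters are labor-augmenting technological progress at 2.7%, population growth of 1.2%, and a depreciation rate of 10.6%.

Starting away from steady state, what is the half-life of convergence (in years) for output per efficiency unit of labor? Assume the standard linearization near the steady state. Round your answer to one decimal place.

half-life ≈ 9.6 years

Near the steady state the convergence rate is λ = (1 − α)(n + g + δ).
λ = (1 − 0.5) × 0.145 = 0.5 × 0.145 = 0.0725
Half-life = ln 2 / λ = 0.6931 / 0.0725 ≈ 9.56 years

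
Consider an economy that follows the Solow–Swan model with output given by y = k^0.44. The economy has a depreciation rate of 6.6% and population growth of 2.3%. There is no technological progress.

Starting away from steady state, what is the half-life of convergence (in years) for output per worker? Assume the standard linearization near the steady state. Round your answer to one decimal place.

about 13.9 years

Near the steady state the convergence rate is λ = (1 − α)(n + δ).
λ = (1 − 0.44) × 0.089 = 0.56 × 0.089 = 0.04984
Half-life = ln 2 / λ = 0.6931 / 0.04984 ≈ 13.91 years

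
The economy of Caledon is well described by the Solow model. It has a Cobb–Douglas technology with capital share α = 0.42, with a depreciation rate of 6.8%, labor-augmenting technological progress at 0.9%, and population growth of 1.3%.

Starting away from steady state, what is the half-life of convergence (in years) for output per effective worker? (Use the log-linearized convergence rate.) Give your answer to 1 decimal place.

Near the steady state the convergence rate is λ = (1 − α)(n + g + δ).
λ = (1 − 0.42) × 0.090 = 0.58 × 0.090 = 0.0522
Half-life = ln 2 / λ = 0.6931 / 0.0522 ≈ 13.28 years

t_½ ≈ 13.3 years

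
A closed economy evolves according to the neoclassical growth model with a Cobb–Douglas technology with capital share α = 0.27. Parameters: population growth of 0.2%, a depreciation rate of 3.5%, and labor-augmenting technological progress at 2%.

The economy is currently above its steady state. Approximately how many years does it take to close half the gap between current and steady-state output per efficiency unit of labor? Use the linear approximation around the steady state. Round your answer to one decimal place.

Near the steady state the convergence rate is λ = (1 − α)(n + g + δ).
λ = (1 − 0.27) × 0.057 = 0.73 × 0.057 = 0.04161
Half-life = ln 2 / λ = 0.6931 / 0.04161 ≈ 16.66 years

t_½ ≈ 16.7 years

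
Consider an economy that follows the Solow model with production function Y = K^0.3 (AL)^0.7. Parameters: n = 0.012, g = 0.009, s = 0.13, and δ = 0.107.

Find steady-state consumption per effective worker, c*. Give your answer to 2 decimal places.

Steady state requires s·f(k) = (n + g + δ)·k, i.e. s·k^α = (n + g + δ)·k.
Rearranging, k^(1−α) = s / (n + g + δ).
k^0.7 = 0.13 / (0.012 + 0.009 + 0.107) = 0.13 / 0.128 = 1.0156
k* = 1.0156^(1/0.7) ≈ 1.0224
y* = (k*)^α = 1.0224^0.3 ≈ 1.0067
c* = (1 − s)·y* = (1 − 0.13) × 1.0067 ≈ 0.8758

c* = 0.88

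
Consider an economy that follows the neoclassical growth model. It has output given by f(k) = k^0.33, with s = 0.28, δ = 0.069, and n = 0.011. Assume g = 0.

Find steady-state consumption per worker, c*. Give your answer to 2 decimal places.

c* ≈ 1.33

At the steady state, Δk = 0, so s·k^α = (n + δ)·k.
Dividing both sides by k: k^(1−α) = s / (n + δ).
k^0.67 = 0.28 / (0.011 + 0.069) = 0.28 / 0.080 = 3.5000
k* = 3.5000^(1/0.67) ≈ 6.4870
y* = (k*)^α = 6.4870^0.33 ≈ 1.8534
c* = (1 − s)·y* = (1 − 0.28) × 1.8534 ≈ 1.3344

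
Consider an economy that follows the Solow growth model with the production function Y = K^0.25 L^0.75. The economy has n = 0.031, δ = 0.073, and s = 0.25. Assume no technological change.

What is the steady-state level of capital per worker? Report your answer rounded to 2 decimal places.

Steady state requires s·f(k) = (n + δ)·k, i.e. s·k^α = (n + δ)·k.
Dividing both sides by k: k^(1−α) = s / (n + δ).
k^0.75 = 0.25 / (0.031 + 0.073) = 0.25 / 0.104 = 2.4038
k* = 2.4038^(1/0.75) ≈ 3.2201

k* ≈ 3.22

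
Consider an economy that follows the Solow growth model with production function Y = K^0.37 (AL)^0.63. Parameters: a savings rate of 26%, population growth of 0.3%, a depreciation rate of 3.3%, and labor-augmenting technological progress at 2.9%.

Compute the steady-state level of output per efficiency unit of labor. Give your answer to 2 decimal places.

In steady state, investment equals break-even investment: s·k^α = (n + g + δ)·k.
Rearranging, k^(1−α) = s / (n + g + δ).
k^0.63 = 0.26 / (0.003 + 0.029 + 0.033) = 0.26 / 0.065 = 4.0000
k* = 4.0000^(1/0.63) ≈ 9.0292
y* = (k*)^α = 9.0292^0.37 ≈ 2.2573

y* ≈ 2.26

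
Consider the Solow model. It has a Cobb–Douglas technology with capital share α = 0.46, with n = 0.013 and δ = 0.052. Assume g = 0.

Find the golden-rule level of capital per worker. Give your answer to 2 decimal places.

The golden rule sets f'(k) = n + δ, i.e. α·k^(α−1) = n + δ.
So k^(1−α) = α / (n + δ) = 0.46 / 0.065 = 7.0769.
k_gold = 7.0769^(1/0.54) ≈ 37.4786

k_gold ≈ 37.48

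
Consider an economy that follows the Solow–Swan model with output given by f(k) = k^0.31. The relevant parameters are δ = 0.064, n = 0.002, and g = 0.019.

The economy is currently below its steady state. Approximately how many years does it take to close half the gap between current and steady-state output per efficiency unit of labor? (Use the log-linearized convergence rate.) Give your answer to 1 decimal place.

t_½ ≈ 11.8 years

Near the steady state the convergence rate is λ = (1 − α)(n + g + δ).
λ = (1 − 0.31) × 0.085 = 0.69 × 0.085 = 0.05865
Half-life = ln 2 / λ = 0.6931 / 0.05865 ≈ 11.82 years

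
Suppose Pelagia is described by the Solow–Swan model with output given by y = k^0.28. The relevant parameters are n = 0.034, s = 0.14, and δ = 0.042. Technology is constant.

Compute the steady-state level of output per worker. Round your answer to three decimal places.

y* = 1.268

In steady state, investment equals break-even investment: s·k^α = (n + δ)·k.
Dividing both sides by k: k^(1−α) = s / (n + δ).
k^0.72 = 0.14 / (0.034 + 0.042) = 0.14 / 0.076 = 1.8421
k* = 1.8421^(1/0.72) ≈ 2.3361
y* = (k*)^α = 2.3361^0.28 ≈ 1.2682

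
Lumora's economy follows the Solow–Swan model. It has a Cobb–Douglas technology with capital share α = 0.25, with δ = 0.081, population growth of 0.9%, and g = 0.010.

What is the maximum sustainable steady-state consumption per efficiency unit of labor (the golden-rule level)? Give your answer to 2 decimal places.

At the golden rule, f'(k) = n + g + δ, so α·k^(α−1) = n + g + δ and k_gold = (α/(n + g + δ))^(1/(1−α)).
k_gold = (0.25/0.100)^(1/0.75) = 2.5000^1.3333 ≈ 3.3929
c_gold = f(k_gold) − (n + g + δ)·k_gold = 1.3572 − 0.100×3.3929 ≈ 1.0179

c_gold ≈ 1.02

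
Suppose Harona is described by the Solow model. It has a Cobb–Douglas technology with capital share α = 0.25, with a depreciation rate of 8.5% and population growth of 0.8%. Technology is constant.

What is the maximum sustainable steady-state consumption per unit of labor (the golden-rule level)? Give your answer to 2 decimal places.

c_gold ≈ 1.04

At the golden rule, f'(k) = n + δ, so α·k^(α−1) = n + δ and k_gold = (α/(n + δ))^(1/(1−α)).
k_gold = (0.25/0.093)^(1/0.75) = 2.6882^1.3333 ≈ 3.7377
c_gold = f(k_gold) − (n + δ)·k_gold = 1.3904 − 0.093×3.7377 ≈ 1.0428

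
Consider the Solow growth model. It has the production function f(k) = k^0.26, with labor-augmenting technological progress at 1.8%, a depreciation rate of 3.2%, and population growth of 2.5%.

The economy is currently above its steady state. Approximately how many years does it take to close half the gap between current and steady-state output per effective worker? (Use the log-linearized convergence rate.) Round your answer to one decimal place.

Near the steady state the convergence rate is λ = (1 − α)(n + g + δ).
λ = (1 − 0.26) × 0.075 = 0.74 × 0.075 = 0.0555
Half-life = ln 2 / λ = 0.6931 / 0.0555 ≈ 12.49 years

about 12.5 years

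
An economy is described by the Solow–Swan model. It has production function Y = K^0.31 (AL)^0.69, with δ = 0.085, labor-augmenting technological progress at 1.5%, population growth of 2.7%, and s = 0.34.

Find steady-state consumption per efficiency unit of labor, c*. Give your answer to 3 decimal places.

c* ≈ 1.027

In steady state, investment equals break-even investment: s·k^α = (n + g + δ)·k.
Dividing both sides by k: k^(1−α) = s / (n + g + δ).
k^0.69 = 0.34 / (0.027 + 0.015 + 0.085) = 0.34 / 0.127 = 2.6772
k* = 2.6772^(1/0.69) ≈ 4.1670
y* = (k*)^α = 4.1670^0.31 ≈ 1.5565
c* = (1 − s)·y* = (1 − 0.34) × 1.5565 ≈ 1.0273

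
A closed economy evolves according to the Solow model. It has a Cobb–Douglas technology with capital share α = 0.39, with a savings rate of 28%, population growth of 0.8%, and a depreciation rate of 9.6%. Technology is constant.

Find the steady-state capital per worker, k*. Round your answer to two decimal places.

k* = 5.07

At the steady state, Δk = 0, so s·k^α = (n + δ)·k.
Dividing both sides by k: k^(1−α) = s / (n + δ).
k^0.61 = 0.28 / (0.008 + 0.096) = 0.28 / 0.104 = 2.6923
k* = 2.6923^(1/0.61) ≈ 5.0713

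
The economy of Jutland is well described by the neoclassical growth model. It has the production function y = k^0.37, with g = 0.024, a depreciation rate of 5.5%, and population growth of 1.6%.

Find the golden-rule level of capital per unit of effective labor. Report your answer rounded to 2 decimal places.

The golden rule sets f'(k) = n + g + δ, i.e. α·k^(α−1) = n + g + δ.
So k^(1−α) = α / (n + g + δ) = 0.37 / 0.095 = 3.8947.
k_gold = 3.8947^(1/0.63) ≈ 8.6549

k_gold ≈ 8.65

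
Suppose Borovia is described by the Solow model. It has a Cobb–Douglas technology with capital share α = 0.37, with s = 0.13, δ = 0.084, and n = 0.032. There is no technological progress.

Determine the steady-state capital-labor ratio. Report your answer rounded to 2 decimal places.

k* = 1.20

At the steady state, Δk = 0, so s·k^α = (n + δ)·k.
Rearranging, k^(1−α) = s / (n + δ).
k^0.63 = 0.13 / (0.032 + 0.084) = 0.13 / 0.116 = 1.1207
k* = 1.1207^(1/0.63) ≈ 1.1983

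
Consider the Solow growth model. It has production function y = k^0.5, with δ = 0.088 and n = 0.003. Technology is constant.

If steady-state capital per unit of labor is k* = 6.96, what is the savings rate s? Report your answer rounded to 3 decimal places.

At the steady state, Δk = 0, so s·k^α = (n + δ)·k.
So s / (n + δ) = (k*)^(1−α) = 6.96^0.5 = 2.6382.
Therefore s = 2.6382 × (n + δ) = 2.6382 × 0.091 = 0.2401.

s ≈ 0.240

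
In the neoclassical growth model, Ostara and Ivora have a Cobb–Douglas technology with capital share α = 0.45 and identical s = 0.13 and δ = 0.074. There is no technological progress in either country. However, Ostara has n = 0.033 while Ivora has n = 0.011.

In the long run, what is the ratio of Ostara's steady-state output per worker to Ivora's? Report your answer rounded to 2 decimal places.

Steady-state y* = [s/(n + δ)]^(α/(1−α)), so the ratio is [ (s_O/(n + δ)_O) / (s_I/(n + δ)_I) ]^0.8182.
s_O/(n + δ)_O = 0.13/0.107 = 1.2150; s_I/(n + δ)_I = 0.13/0.085 = 1.5294.
Ratio = (1.2150/1.5294)^0.8182 = 0.7944^0.8182 ≈ 0.8283

ratio ≈ 0.83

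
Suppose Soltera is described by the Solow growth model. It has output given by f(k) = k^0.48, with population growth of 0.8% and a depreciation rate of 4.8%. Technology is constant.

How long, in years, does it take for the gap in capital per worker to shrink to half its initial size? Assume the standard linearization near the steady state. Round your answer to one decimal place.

Near the steady state the convergence rate is λ = (1 − α)(n + δ).
λ = (1 − 0.48) × 0.056 = 0.52 × 0.056 = 0.02912
Half-life = ln 2 / λ = 0.6931 / 0.02912 ≈ 23.80 years

about 23.8 years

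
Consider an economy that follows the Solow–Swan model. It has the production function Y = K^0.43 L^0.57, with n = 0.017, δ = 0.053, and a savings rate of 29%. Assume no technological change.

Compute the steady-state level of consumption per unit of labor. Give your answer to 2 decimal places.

Steady state requires s·f(k) = (n + δ)·k, i.e. s·k^α = (n + δ)·k.
Rearranging, k^(1−α) = s / (n + δ).
k^0.57 = 0.29 / (0.017 + 0.053) = 0.29 / 0.070 = 4.1429
k* = 4.1429^(1/0.57) ≈ 12.1057
y* = (k*)^α = 12.1057^0.43 ≈ 2.9220
c* = (1 − s)·y* = (1 − 0.29) × 2.9220 ≈ 2.0746

c* = 2.07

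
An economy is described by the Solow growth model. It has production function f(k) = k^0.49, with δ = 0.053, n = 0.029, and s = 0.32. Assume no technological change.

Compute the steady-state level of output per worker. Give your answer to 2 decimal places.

y* = 3.70

Steady state requires s·f(k) = (n + δ)·k, i.e. s·k^α = (n + δ)·k.
Rearranging, k^(1−α) = s / (n + δ).
k^0.51 = 0.32 / (0.029 + 0.053) = 0.32 / 0.082 = 3.9024
k* = 3.9024^(1/0.51) ≈ 14.4369
y* = (k*)^α = 14.4369^0.49 ≈ 3.6995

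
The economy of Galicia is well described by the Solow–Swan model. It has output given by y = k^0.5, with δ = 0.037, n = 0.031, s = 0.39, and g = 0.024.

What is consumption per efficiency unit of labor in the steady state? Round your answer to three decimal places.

In steady state, investment equals break-even investment: s·k^α = (n + g + δ)·k.
Dividing both sides by k: k^(1−α) = s / (n + g + δ).
k^0.5 = 0.39 / (0.031 + 0.024 + 0.037) = 0.39 / 0.092 = 4.2391
k* = 4.2391^(1/0.5) ≈ 17.9700
y* = (k*)^α = 17.9700^0.5 ≈ 4.2391
c* = (1 − s)·y* = (1 − 0.39) × 4.2391 ≈ 2.5859

c* = 2.586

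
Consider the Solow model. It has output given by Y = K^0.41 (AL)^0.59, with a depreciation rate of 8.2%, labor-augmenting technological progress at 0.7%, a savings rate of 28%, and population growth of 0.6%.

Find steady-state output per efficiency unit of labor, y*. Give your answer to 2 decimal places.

y* ≈ 2.12

In steady state, investment equals break-even investment: s·k^α = (n + g + δ)·k.
Rearranging, k^(1−α) = s / (n + g + δ).
k^0.59 = 0.28 / (0.006 + 0.007 + 0.082) = 0.28 / 0.095 = 2.9474
k* = 2.9474^(1/0.59) ≈ 6.2468
y* = (k*)^α = 6.2468^0.41 ≈ 2.1194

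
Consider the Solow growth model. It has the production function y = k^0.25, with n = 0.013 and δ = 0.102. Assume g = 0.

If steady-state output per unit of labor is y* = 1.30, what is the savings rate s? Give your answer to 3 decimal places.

s ≈ 0.253

Steady state requires s·f(k) = (n + δ)·k, i.e. s·k^α = (n + δ)·k.
Since y* = [s/(n + δ)]^(α/(1−α)), we have s/(n + δ) = (y*)^((1−α)/α) = 1.30^3 = 2.1970.
Therefore s = 2.1970 × (n + δ) = 2.1970 × 0.115 = 0.2527.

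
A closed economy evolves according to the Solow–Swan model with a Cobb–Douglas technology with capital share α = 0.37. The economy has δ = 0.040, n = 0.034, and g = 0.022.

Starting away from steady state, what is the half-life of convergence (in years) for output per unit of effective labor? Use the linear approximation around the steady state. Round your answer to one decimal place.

Near the steady state the convergence rate is λ = (1 − α)(n + g + δ).
λ = (1 − 0.37) × 0.096 = 0.63 × 0.096 = 0.06048
Half-life = ln 2 / λ = 0.6931 / 0.06048 ≈ 11.46 years

t_½ ≈ 11.5 years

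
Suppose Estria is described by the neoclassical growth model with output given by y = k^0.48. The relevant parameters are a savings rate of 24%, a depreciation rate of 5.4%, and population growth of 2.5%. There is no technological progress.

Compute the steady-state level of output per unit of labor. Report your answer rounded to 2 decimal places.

y* ≈ 2.79

In steady state, investment equals break-even investment: s·k^α = (n + δ)·k.
Dividing both sides by k: k^(1−α) = s / (n + δ).
k^0.52 = 0.24 / (0.025 + 0.054) = 0.24 / 0.079 = 3.0380
k* = 3.0380^(1/0.52) ≈ 8.4733
y* = (k*)^α = 8.4733^0.48 ≈ 2.7891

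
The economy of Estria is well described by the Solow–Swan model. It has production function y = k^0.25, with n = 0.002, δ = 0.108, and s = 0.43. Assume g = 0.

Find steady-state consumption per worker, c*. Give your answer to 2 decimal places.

c* ≈ 0.90

In steady state, investment equals break-even investment: s·k^α = (n + δ)·k.
Rearranging, k^(1−α) = s / (n + δ).
k^0.75 = 0.43 / (0.002 + 0.108) = 0.43 / 0.110 = 3.9091
k* = 3.9091^(1/0.75) ≈ 6.1579
y* = (k*)^α = 6.1579^0.25 ≈ 1.5753
c* = (1 − s)·y* = (1 − 0.43) × 1.5753 ≈ 0.8979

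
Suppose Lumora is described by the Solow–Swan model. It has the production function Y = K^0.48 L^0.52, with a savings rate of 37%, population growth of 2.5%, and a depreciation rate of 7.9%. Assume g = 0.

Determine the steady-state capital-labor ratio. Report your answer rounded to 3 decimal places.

k* ≈ 11.480

In steady state, investment equals break-even investment: s·k^α = (n + δ)·k.
Dividing both sides by k: k^(1−α) = s / (n + δ).
k^0.52 = 0.37 / (0.025 + 0.079) = 0.37 / 0.104 = 3.5577
k* = 3.5577^(1/0.52) ≈ 11.4800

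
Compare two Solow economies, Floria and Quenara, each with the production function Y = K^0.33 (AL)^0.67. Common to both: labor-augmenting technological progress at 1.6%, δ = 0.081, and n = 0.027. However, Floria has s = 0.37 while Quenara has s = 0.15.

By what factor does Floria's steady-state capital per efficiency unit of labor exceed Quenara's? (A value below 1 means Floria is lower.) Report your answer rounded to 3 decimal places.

k*_F / k*_Q ≈ 3.848

Steady-state k* = [s/(n + g + δ)]^(1/(1−α)), so the ratio is [ (s_F/(n + g + δ)_F) / (s_Q/(n + g + δ)_Q) ]^1.4925.
s_F/(n + g + δ)_F = 0.37/0.124 = 2.9839; s_Q/(n + g + δ)_Q = 0.15/0.124 = 1.2097.
Ratio = (2.9839/1.2097)^1.4925 = 2.4666^1.4925 ≈ 3.8478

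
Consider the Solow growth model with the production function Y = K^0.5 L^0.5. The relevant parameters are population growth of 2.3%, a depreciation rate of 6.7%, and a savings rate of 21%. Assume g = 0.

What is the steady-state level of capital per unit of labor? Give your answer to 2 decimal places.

Steady state requires s·f(k) = (n + δ)·k, i.e. s·k^α = (n + δ)·k.
Dividing both sides by k: k^(1−α) = s / (n + δ).
k^0.5 = 0.21 / (0.023 + 0.067) = 0.21 / 0.090 = 2.3333
k* = 2.3333^(1/0.5) ≈ 5.4443

k* = 5.44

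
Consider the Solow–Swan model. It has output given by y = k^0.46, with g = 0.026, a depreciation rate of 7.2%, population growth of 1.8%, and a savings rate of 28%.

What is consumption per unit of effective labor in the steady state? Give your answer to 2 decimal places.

Steady state requires s·f(k) = (n + g + δ)·k, i.e. s·k^α = (n + g + δ)·k.
Dividing both sides by k: k^(1−α) = s / (n + g + δ).
k^0.54 = 0.28 / (0.018 + 0.026 + 0.072) = 0.28 / 0.116 = 2.4138
k* = 2.4138^(1/0.54) ≈ 5.1134
y* = (k*)^α = 5.1134^0.46 ≈ 2.1184
c* = (1 − s)·y* = (1 − 0.28) × 2.1184 ≈ 1.5252

c* ≈ 1.53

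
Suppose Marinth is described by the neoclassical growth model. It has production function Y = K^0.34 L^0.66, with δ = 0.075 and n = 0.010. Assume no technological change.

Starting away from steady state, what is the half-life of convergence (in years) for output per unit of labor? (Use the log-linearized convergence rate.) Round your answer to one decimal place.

Near the steady state the convergence rate is λ = (1 − α)(n + δ).
λ = (1 − 0.34) × 0.085 = 0.66 × 0.085 = 0.0561
Half-life = ln 2 / λ = 0.6931 / 0.0561 ≈ 12.35 years

t_½ ≈ 12.4 years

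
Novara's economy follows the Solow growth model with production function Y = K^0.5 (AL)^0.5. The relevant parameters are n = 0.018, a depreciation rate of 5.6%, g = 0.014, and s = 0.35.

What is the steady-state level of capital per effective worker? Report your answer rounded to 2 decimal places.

k* = 15.82

In steady state, investment equals break-even investment: s·k^α = (n + g + δ)·k.
Rearranging, k^(1−α) = s / (n + g + δ).
k^0.5 = 0.35 / (0.018 + 0.014 + 0.056) = 0.35 / 0.088 = 3.9773
k* = 3.9773^(1/0.5) ≈ 15.8189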